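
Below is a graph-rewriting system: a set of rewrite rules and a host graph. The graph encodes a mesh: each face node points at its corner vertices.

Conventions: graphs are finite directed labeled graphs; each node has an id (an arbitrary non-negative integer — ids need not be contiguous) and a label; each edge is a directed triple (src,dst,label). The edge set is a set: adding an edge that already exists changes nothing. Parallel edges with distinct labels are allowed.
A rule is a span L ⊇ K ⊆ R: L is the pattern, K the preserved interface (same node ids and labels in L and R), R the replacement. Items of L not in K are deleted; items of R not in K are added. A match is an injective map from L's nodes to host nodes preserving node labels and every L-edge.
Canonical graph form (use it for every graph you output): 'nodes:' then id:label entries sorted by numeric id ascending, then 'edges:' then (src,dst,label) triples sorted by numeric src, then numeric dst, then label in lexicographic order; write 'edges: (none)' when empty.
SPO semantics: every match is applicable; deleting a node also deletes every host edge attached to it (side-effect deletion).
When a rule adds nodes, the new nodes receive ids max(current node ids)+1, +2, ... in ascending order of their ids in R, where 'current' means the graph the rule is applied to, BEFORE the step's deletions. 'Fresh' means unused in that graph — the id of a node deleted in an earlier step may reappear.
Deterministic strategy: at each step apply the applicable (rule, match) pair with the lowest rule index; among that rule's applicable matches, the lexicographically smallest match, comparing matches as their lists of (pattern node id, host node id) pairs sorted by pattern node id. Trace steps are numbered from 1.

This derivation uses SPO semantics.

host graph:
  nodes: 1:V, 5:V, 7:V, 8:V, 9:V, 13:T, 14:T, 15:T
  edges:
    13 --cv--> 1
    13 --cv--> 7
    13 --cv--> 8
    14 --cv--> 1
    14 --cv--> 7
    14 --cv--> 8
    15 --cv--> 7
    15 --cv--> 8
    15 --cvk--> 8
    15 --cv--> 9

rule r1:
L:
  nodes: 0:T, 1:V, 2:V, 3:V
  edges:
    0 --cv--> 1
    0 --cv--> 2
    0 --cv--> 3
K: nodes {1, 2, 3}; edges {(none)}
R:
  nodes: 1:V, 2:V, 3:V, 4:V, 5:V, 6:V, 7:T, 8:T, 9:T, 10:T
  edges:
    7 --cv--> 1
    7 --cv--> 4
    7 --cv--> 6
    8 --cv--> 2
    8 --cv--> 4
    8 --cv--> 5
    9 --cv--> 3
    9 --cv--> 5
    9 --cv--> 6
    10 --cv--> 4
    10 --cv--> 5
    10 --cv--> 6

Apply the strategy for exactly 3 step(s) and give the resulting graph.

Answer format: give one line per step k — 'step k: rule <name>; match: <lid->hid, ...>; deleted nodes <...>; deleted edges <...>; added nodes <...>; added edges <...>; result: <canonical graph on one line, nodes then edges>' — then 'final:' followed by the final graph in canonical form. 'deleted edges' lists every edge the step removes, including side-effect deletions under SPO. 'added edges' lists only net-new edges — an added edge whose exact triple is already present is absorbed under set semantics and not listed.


step 1: rule r1; match: 0->13, 1->1, 2->7, 3->8; deleted nodes 13; deleted edges (13,1,cv); (13,7,cv); (13,8,cv); added nodes 16, 17, 18, 19, 20, 21, 22; added edges (19,1,cv); (19,16,cv); (19,18,cv); (20,7,cv); (20,16,cv); (20,17,cv); (21,8,cv); (21,17,cv); (21,18,cv); (22,16,cv); (22,17,cv); (22,18,cv); result: nodes: 1:V, 5:V, 7:V, 8:V, 9:V, 14:T, 15:T, 16:V, 17:V, 18:V, 19:T, 20:T, 21:T, 22:T edges: (14,1,cv); (14,7,cv); (14,8,cv); (15,7,cv); (15,8,cv); (15,8,cvk); (15,9,cv); (19,1,cv); (19,16,cv); (19,18,cv); (20,7,cv); (20,16,cv); (20,17,cv); (21,8,cv); (21,17,cv); (21,18,cv); (22,16,cv); (22,17,cv); (22,18,cv)
step 2: rule r1; match: 0->14, 1->1, 2->7, 3->8; deleted nodes 14; deleted edges (14,1,cv); (14,7,cv); (14,8,cv); added nodes 23, 24, 25, 26, 27, 28, 29; added edges (26,1,cv); (26,23,cv); (26,25,cv); (27,7,cv); (27,23,cv); (27,24,cv); (28,8,cv); (28,24,cv); (28,25,cv); (29,23,cv); (29,24,cv); (29,25,cv); result: nodes: 1:V, 5:V, 7:V, 8:V, 9:V, 15:T, 16:V, 17:V, 18:V, 19:T, 20:T, 21:T, 22:T, 23:V, 24:V, 25:V, 26:T, 27:T, 28:T, 29:T edges: (15,7,cv); (15,8,cv); (15,8,cvk); (15,9,cv); (19,1,cv); (19,16,cv); (19,18,cv); (20,7,cv); (20,16,cv); (20,17,cv); (21,8,cv); (21,17,cv); (21,18,cv); (22,16,cv); (22,17,cv); (22,18,cv); (26,1,cv); (26,23,cv); (26,25,cv); (27,7,cv); (27,23,cv); (27,24,cv); (28,8,cv); (28,24,cv); (28,25,cv); (29,23,cv); (29,24,cv); (29,25,cv)
step 3: rule r1; match: 0->15, 1->7, 2->8, 3->9; deleted nodes 15; deleted edges (15,7,cv); (15,8,cv); (15,8,cvk); (15,9,cv); added nodes 30, 31, 32, 33, 34, 35, 36; added edges (33,7,cv); (33,30,cv); (33,32,cv); (34,8,cv); (34,30,cv); (34,31,cv); (35,9,cv); (35,31,cv); (35,32,cv); (36,30,cv); (36,31,cv); (36,32,cv); result: nodes: 1:V, 5:V, 7:V, 8:V, 9:V, 16:V, 17:V, 18:V, 19:T, 20:T, 21:T, 22:T, 23:V, 24:V, 25:V, 26:T, 27:T, 28:T, 29:T, 30:V, 31:V, 32:V, 33:T, 34:T, 35:T, 36:T edges: (19,1,cv); (19,16,cv); (19,18,cv); (20,7,cv); (20,16,cv); (20,17,cv); (21,8,cv); (21,17,cv); (21,18,cv); (22,16,cv); (22,17,cv); (22,18,cv); (26,1,cv); (26,23,cv); (26,25,cv); (27,7,cv); (27,23,cv); (27,24,cv); (28,8,cv); (28,24,cv); (28,25,cv); (29,23,cv); (29,24,cv); (29,25,cv); (33,7,cv); (33,30,cv); (33,32,cv); (34,8,cv); (34,30,cv); (34,31,cv); (35,9,cv); (35,31,cv); (35,32,cv); (36,30,cv); (36,31,cv); (36,32,cv)
final:
nodes: 1:V, 5:V, 7:V, 8:V, 9:V, 16:V, 17:V, 18:V, 19:T, 20:T, 21:T, 22:T, 23:V, 24:V, 25:V, 26:T, 27:T, 28:T, 29:T, 30:V, 31:V, 32:V, 33:T, 34:T, 35:T, 36:T
edges: (19,1,cv); (19,16,cv); (19,18,cv); (20,7,cv); (20,16,cv); (20,17,cv); (21,8,cv); (21,17,cv); (21,18,cv); (22,16,cv); (22,17,cv); (22,18,cv); (26,1,cv); (26,23,cv); (26,25,cv); (27,7,cv); (27,23,cv); (27,24,cv); (28,8,cv); (28,24,cv); (28,25,cv); (29,23,cv); (29,24,cv); (29,25,cv); (33,7,cv); (33,30,cv); (33,32,cv); (34,8,cv); (34,30,cv); (34,31,cv); (35,9,cv); (35,31,cv); (35,32,cv); (36,30,cv); (36,31,cv); (36,32,cv)


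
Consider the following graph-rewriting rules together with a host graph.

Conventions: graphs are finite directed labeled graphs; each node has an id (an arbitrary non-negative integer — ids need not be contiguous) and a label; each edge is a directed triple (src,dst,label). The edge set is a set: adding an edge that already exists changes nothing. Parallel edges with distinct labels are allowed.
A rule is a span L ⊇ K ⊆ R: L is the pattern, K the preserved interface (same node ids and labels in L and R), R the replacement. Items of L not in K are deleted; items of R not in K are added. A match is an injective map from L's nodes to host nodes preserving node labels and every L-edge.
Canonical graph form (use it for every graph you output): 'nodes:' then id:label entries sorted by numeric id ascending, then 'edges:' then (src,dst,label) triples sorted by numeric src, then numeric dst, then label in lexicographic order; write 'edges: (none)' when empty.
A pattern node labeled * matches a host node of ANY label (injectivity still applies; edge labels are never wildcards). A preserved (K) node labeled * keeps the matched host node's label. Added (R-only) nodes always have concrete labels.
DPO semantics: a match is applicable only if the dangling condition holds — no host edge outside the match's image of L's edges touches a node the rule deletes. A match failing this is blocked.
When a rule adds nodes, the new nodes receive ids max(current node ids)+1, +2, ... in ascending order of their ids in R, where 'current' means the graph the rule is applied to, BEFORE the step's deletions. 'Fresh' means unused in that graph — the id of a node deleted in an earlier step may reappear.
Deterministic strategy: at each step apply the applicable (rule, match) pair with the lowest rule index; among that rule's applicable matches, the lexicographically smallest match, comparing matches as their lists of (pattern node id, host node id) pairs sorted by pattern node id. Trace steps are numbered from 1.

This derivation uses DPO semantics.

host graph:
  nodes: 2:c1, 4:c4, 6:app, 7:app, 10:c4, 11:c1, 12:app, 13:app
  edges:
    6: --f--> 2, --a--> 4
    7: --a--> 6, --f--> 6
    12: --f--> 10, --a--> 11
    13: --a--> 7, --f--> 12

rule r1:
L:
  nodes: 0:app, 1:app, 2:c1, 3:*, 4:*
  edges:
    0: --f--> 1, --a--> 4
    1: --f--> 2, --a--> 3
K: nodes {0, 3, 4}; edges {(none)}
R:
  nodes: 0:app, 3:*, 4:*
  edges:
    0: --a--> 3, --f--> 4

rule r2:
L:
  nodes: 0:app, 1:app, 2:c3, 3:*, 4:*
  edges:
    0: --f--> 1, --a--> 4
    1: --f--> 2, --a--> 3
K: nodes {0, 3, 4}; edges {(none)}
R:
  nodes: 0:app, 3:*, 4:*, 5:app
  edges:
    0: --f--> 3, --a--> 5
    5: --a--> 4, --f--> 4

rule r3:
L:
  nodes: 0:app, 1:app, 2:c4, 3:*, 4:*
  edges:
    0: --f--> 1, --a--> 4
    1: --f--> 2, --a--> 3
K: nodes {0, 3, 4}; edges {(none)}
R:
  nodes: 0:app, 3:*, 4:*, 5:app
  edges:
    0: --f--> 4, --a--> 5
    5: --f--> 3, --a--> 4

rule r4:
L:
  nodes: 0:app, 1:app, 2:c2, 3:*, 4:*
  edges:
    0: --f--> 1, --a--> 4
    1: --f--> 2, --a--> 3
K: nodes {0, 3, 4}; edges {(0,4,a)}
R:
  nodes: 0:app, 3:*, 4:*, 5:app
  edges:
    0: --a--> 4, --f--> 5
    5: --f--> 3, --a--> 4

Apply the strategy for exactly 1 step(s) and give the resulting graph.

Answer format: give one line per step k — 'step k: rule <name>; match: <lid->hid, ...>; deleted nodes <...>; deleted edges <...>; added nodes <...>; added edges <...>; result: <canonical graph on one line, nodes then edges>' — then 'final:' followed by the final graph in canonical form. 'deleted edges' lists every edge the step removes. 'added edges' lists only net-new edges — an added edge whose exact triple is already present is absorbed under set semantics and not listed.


step 1: rule r3; match: 0->13, 1->12, 2->10, 3->11, 4->7; deleted nodes 10, 12; deleted edges (12,10,f); (12,11,a); (13,7,a); (13,12,f); added nodes 14; added edges (13,7,f); (13,14,a); (14,7,a); (14,11,f); result: nodes: 2:c1, 4:c4, 6:app, 7:app, 11:c1, 13:app, 14:app edges: (6,2,f); (6,4,a); (7,6,a); (7,6,f); (13,7,f); (13,14,a); (14,7,a); (14,11,f)
final:
nodes: 2:c1, 4:c4, 6:app, 7:app, 11:c1, 13:app, 14:app
edges: (6,2,f); (6,4,a); (7,6,a); (7,6,f); (13,7,f); (13,14,a); (14,7,a); (14,11,f)


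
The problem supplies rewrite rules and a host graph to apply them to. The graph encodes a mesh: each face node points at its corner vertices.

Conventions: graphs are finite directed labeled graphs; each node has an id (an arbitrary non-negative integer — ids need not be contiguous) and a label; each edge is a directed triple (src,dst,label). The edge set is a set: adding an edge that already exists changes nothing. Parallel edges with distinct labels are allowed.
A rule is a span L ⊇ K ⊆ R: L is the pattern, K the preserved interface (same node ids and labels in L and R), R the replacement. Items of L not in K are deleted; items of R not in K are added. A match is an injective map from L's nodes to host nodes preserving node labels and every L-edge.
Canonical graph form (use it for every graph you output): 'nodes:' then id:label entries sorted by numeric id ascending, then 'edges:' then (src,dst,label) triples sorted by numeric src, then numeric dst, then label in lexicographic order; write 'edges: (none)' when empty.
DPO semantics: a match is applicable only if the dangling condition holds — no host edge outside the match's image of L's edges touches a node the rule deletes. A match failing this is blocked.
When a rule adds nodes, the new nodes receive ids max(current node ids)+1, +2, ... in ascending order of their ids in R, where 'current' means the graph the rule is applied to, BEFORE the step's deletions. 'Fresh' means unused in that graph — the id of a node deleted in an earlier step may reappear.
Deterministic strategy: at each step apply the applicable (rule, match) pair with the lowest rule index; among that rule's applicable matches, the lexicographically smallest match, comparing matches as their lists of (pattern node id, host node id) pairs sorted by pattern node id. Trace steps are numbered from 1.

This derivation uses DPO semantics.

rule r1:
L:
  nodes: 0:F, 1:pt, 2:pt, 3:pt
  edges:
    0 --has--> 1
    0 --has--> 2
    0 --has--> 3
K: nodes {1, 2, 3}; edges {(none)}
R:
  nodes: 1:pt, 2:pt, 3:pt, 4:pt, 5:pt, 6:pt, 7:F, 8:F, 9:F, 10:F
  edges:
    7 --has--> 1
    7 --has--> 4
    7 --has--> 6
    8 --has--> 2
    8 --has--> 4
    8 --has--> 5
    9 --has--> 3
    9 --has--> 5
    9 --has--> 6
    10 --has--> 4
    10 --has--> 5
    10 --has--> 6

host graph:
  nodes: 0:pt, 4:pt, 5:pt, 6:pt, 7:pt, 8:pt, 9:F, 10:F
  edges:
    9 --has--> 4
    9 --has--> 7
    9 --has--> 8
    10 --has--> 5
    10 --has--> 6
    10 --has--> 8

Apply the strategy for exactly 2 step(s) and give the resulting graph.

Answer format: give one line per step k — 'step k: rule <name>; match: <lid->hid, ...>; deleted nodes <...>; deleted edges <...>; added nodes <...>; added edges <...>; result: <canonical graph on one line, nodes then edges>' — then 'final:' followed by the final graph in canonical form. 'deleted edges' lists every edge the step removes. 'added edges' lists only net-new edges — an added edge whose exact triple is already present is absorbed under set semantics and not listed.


step 1: rule r1; match: 0->9, 1->4, 2->7, 3->8; deleted nodes 9; deleted edges (9,4,has); (9,7,has); (9,8,has); added nodes 11, 12, 13, 14, 15, 16, 17; added edges (14,4,has); (14,11,has); (14,13,has); (15,7,has); (15,11,has); (15,12,has); (16,8,has); (16,12,has); (16,13,has); (17,11,has); (17,12,has); (17,13,has); result: nodes: 0:pt, 4:pt, 5:pt, 6:pt, 7:pt, 8:pt, 10:F, 11:pt, 12:pt, 13:pt, 14:F, 15:F, 16:F, 17:F edges: (10,5,has); (10,6,has); (10,8,has); (14,4,has); (14,11,has); (14,13,has); (15,7,has); (15,11,has); (15,12,has); (16,8,has); (16,12,has); (16,13,has); (17,11,has); (17,12,has); (17,13,has)
step 2: rule r1; match: 0->10, 1->5, 2->6, 3->8; deleted nodes 10; deleted edges (10,5,has); (10,6,has); (10,8,has); added nodes 18, 19, 20, 21, 22, 23, 24; added edges (21,5,has); (21,18,has); (21,20,has); (22,6,has); (22,18,has); (22,19,has); (23,8,has); (23,19,has); (23,20,has); (24,18,has); (24,19,has); (24,20,has); result: nodes: 0:pt, 4:pt, 5:pt, 6:pt, 7:pt, 8:pt, 11:pt, 12:pt, 13:pt, 14:F, 15:F, 16:F, 17:F, 18:pt, 19:pt, 20:pt, 21:F, 22:F, 23:F, 24:F edges: (14,4,has); (14,11,has); (14,13,has); (15,7,has); (15,11,has); (15,12,has); (16,8,has); (16,12,has); (16,13,has); (17,11,has); (17,12,has); (17,13,has); (21,5,has); (21,18,has); (21,20,has); (22,6,has); (22,18,has); (22,19,has); (23,8,has); (23,19,has); (23,20,has); (24,18,has); (24,19,has); (24,20,has)
final:
nodes: 0:pt, 4:pt, 5:pt, 6:pt, 7:pt, 8:pt, 11:pt, 12:pt, 13:pt, 14:F, 15:F, 16:F, 17:F, 18:pt, 19:pt, 20:pt, 21:F, 22:F, 23:F, 24:F
edges: (14,4,has); (14,11,has); (14,13,has); (15,7,has); (15,11,has); (15,12,has); (16,8,has); (16,12,has); (16,13,has); (17,11,has); (17,12,has); (17,13,has); (21,5,has); (21,18,has); (21,20,has); (22,6,has); (22,18,has); (22,19,has); (23,8,has); (23,19,has); (23,20,has); (24,18,has); (24,19,has); (24,20,has)


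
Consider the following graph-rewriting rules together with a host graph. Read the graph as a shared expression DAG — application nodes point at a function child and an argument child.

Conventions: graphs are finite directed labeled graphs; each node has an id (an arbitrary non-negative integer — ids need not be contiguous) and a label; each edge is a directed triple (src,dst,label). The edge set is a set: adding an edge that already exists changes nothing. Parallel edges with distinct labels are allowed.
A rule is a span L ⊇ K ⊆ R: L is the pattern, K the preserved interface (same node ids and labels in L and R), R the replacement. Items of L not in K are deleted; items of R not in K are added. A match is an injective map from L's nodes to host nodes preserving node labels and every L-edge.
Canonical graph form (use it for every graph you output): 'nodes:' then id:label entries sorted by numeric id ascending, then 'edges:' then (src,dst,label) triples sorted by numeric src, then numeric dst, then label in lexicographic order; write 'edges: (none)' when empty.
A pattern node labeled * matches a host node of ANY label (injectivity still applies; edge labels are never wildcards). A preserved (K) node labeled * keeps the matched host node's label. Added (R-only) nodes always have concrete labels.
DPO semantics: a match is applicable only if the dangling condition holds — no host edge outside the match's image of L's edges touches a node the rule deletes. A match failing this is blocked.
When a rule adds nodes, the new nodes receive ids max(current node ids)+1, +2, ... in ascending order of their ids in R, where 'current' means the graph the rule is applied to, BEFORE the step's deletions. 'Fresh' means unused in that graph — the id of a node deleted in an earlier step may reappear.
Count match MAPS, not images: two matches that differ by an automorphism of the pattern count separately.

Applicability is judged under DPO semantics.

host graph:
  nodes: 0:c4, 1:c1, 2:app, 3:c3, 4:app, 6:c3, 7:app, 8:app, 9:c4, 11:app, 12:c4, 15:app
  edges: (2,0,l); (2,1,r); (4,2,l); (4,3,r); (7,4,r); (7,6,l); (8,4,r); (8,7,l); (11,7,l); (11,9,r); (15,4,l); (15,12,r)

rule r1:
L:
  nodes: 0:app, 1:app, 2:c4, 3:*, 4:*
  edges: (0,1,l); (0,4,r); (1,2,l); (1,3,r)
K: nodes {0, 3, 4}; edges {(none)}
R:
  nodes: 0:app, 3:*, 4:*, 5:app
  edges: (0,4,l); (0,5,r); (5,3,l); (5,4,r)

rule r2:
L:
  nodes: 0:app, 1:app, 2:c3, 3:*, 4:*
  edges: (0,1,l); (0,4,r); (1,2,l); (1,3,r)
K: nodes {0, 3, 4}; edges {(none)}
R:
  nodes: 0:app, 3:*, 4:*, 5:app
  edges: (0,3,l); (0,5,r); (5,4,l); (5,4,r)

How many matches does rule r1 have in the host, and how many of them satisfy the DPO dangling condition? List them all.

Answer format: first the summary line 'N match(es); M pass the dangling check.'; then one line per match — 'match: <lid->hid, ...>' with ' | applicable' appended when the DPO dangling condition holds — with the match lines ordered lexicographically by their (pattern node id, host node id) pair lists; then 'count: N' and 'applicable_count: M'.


1 match(es); 1 pass the dangling check.
match: 0->4, 1->2, 2->0, 3->1, 4->3 | applicable
count: 1
applicable_count: 1


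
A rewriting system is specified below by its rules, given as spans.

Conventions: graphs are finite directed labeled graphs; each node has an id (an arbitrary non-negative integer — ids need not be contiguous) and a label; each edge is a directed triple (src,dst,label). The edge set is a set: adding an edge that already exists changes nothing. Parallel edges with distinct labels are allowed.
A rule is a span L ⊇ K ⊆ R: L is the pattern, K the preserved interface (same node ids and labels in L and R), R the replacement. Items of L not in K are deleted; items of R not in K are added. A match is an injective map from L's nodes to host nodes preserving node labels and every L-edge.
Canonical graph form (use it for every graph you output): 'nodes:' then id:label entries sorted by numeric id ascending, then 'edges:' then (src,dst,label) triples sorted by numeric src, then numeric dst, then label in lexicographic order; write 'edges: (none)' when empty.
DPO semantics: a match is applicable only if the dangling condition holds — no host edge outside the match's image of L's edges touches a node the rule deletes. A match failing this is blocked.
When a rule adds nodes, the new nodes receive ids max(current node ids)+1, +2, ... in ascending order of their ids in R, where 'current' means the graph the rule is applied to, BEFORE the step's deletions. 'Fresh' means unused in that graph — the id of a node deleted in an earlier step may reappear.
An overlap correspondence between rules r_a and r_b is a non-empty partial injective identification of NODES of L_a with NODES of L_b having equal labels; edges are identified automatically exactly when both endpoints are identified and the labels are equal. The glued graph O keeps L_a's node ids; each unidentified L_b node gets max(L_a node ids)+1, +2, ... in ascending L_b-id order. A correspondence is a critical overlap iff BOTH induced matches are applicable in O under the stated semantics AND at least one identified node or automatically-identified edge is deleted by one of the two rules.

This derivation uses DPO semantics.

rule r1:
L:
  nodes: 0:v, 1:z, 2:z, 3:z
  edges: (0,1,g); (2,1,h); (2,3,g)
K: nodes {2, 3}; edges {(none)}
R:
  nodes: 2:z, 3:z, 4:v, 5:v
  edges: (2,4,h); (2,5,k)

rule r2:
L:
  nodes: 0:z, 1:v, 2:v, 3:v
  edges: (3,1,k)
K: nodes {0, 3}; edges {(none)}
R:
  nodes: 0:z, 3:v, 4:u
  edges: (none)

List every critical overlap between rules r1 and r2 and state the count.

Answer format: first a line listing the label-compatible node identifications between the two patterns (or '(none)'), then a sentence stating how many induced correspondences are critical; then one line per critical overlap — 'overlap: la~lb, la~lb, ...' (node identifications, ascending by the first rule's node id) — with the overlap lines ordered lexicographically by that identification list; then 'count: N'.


label-compatible node identifications between L(r1) and L(r2): 0~1, 0~2, 0~3, 1~0, 2~0, 3~0
1 of the induced correspondences is a critical overlap of r1 and r2.
overlap: 1~0
count: 1


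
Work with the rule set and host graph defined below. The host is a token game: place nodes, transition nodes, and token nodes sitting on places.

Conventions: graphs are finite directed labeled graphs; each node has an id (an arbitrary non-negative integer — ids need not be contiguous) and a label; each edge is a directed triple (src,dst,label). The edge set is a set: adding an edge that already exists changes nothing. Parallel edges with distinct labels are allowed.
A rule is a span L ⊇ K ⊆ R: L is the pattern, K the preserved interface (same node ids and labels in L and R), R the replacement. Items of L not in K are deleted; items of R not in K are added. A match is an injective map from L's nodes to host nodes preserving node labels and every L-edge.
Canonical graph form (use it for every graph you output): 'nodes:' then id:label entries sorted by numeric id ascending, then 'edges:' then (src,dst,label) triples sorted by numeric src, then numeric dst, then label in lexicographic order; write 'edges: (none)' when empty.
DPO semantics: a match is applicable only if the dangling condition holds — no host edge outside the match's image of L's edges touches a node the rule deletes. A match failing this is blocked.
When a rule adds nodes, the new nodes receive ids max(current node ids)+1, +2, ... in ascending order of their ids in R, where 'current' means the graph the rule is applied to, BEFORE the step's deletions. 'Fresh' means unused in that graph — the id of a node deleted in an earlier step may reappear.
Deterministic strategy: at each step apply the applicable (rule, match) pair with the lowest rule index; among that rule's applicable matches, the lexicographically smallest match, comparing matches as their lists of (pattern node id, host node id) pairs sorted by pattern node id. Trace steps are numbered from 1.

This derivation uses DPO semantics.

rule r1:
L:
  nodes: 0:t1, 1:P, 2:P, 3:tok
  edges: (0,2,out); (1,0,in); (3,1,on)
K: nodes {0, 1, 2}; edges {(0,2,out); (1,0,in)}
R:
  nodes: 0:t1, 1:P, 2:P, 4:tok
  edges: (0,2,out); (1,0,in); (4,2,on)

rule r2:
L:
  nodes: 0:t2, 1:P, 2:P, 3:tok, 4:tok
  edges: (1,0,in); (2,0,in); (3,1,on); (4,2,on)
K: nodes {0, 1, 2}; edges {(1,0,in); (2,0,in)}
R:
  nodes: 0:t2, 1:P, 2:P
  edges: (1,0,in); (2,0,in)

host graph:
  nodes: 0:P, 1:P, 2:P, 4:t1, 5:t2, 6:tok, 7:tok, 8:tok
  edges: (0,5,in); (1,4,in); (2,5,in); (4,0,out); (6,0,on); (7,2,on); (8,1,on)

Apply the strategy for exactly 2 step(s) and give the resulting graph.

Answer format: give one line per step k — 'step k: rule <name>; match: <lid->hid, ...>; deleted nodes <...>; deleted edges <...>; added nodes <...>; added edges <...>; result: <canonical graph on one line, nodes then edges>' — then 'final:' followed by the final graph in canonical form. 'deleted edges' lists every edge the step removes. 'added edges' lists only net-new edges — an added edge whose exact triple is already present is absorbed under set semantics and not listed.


step 1: rule r1; match: 0->4, 1->1, 2->0, 3->8; deleted nodes 8; deleted edges (8,1,on); added nodes 9; added edges (9,0,on); result: nodes: 0:P, 1:P, 2:P, 4:t1, 5:t2, 6:tok, 7:tok, 9:tok edges: (0,5,in); (1,4,in); (2,5,in); (4,0,out); (6,0,on); (7,2,on); (9,0,on)
step 2: rule r2; match: 0->5, 1->0, 2->2, 3->6, 4->7; deleted nodes 6, 7; deleted edges (6,0,on); (7,2,on); added nodes (none); added edges (none); result: nodes: 0:P, 1:P, 2:P, 4:t1, 5:t2, 9:tok edges: (0,5,in); (1,4,in); (2,5,in); (4,0,out); (9,0,on)
final:
nodes: 0:P, 1:P, 2:P, 4:t1, 5:t2, 9:tok
edges: (0,5,in); (1,4,in); (2,5,in); (4,0,out); (9,0,on)


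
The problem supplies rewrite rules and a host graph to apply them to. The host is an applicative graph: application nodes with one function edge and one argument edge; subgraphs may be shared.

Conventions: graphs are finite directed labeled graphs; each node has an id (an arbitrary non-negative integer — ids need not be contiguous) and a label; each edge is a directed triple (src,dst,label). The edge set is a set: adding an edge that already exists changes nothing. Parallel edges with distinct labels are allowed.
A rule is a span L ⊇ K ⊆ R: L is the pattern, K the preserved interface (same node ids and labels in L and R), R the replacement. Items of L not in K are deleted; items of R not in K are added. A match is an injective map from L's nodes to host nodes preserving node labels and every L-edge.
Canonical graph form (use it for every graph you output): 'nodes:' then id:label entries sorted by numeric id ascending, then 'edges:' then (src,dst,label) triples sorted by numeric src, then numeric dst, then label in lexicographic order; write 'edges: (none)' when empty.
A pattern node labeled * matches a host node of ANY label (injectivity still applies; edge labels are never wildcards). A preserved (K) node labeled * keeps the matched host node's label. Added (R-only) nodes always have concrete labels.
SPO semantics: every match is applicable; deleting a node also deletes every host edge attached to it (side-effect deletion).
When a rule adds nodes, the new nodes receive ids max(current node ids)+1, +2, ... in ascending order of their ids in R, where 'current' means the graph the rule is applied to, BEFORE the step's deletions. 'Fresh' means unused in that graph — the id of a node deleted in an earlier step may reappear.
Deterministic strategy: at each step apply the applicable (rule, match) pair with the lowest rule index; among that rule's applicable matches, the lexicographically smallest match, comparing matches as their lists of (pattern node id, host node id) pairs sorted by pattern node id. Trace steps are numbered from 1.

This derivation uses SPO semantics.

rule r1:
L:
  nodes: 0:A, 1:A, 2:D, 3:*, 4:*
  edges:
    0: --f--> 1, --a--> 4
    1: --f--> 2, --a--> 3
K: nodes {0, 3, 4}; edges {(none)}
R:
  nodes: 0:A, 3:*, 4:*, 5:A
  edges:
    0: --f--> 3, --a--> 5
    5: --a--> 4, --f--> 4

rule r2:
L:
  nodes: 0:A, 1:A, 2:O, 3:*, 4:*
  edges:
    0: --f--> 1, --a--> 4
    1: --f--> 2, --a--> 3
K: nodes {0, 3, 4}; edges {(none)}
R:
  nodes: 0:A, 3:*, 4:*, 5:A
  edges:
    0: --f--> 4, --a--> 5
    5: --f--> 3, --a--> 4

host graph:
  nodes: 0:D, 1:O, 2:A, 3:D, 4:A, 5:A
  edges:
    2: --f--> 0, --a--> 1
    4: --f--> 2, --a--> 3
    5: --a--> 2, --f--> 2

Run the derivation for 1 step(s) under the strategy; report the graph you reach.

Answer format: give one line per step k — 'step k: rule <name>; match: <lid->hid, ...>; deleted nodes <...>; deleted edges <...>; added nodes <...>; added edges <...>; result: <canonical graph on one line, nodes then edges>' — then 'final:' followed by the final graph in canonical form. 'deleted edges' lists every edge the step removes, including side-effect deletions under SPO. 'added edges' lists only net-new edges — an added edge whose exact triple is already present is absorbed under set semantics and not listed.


step 1: rule r1; match: 0->4, 1->2, 2->0, 3->1, 4->3; deleted nodes 0, 2; deleted edges (2,0,f); (2,1,a); (4,2,f); (4,3,a); (5,2,a); (5,2,f); added nodes 6; added edges (4,1,f); (4,6,a); (6,3,a); (6,3,f); result: nodes: 1:O, 3:D, 4:A, 5:A, 6:A edges: (4,1,f); (4,6,a); (6,3,a); (6,3,f)
final:
nodes: 1:O, 3:D, 4:A, 5:A, 6:A
edges: (4,1,f); (4,6,a); (6,3,a); (6,3,f)


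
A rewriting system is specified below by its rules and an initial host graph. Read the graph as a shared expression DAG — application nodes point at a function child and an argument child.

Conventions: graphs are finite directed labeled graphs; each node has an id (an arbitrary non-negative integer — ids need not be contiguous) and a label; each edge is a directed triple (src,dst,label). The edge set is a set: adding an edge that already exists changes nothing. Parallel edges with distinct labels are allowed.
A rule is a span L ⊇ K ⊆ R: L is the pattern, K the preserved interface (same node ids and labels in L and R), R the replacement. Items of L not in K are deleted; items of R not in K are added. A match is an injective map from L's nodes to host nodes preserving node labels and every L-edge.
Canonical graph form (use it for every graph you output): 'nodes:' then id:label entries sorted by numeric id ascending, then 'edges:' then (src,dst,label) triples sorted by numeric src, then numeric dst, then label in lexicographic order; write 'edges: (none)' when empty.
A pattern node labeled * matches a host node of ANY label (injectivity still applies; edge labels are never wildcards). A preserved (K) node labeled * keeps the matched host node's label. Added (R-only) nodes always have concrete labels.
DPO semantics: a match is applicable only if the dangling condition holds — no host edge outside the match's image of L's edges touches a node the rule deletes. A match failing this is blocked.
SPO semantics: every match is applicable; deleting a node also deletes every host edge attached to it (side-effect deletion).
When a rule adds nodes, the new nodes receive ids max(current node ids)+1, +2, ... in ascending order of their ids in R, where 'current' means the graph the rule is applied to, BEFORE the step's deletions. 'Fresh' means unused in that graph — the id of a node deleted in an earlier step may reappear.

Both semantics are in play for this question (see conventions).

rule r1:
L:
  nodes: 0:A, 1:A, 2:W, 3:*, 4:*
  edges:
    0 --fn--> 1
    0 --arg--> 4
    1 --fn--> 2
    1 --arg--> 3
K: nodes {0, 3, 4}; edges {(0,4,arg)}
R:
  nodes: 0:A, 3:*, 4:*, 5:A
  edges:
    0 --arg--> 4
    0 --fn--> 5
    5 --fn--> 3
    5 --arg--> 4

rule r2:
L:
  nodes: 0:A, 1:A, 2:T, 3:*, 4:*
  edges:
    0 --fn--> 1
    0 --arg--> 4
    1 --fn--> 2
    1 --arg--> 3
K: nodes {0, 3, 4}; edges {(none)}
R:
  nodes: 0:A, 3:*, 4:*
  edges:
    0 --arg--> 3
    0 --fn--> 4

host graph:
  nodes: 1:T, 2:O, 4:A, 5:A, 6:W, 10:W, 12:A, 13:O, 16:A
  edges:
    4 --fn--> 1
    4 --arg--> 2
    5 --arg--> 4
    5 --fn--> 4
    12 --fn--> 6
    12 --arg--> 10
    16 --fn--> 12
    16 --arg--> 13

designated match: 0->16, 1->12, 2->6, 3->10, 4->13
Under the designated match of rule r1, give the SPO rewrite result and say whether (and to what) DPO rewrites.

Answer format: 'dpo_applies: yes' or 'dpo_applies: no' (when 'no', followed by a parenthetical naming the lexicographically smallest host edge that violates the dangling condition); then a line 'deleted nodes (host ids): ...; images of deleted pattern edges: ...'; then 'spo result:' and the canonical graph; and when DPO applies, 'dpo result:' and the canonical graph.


dpo_applies: yes
deleted nodes (host ids): 6, 12; images of deleted pattern edges: (12,6,fn); (12,10,arg); (16,12,fn)
spo result:
nodes: 1:T, 2:O, 4:A, 5:A, 10:W, 13:O, 16:A, 17:A
edges: (4,1,fn); (4,2,arg); (5,4,arg); (5,4,fn); (16,13,arg); (16,17,fn); (17,10,fn); (17,13,arg)
dpo result:
nodes: 1:T, 2:O, 4:A, 5:A, 10:W, 13:O, 16:A, 17:A
edges: (4,1,fn); (4,2,arg); (5,4,arg); (5,4,fn); (16,13,arg); (16,17,fn); (17,10,fn); (17,13,arg)


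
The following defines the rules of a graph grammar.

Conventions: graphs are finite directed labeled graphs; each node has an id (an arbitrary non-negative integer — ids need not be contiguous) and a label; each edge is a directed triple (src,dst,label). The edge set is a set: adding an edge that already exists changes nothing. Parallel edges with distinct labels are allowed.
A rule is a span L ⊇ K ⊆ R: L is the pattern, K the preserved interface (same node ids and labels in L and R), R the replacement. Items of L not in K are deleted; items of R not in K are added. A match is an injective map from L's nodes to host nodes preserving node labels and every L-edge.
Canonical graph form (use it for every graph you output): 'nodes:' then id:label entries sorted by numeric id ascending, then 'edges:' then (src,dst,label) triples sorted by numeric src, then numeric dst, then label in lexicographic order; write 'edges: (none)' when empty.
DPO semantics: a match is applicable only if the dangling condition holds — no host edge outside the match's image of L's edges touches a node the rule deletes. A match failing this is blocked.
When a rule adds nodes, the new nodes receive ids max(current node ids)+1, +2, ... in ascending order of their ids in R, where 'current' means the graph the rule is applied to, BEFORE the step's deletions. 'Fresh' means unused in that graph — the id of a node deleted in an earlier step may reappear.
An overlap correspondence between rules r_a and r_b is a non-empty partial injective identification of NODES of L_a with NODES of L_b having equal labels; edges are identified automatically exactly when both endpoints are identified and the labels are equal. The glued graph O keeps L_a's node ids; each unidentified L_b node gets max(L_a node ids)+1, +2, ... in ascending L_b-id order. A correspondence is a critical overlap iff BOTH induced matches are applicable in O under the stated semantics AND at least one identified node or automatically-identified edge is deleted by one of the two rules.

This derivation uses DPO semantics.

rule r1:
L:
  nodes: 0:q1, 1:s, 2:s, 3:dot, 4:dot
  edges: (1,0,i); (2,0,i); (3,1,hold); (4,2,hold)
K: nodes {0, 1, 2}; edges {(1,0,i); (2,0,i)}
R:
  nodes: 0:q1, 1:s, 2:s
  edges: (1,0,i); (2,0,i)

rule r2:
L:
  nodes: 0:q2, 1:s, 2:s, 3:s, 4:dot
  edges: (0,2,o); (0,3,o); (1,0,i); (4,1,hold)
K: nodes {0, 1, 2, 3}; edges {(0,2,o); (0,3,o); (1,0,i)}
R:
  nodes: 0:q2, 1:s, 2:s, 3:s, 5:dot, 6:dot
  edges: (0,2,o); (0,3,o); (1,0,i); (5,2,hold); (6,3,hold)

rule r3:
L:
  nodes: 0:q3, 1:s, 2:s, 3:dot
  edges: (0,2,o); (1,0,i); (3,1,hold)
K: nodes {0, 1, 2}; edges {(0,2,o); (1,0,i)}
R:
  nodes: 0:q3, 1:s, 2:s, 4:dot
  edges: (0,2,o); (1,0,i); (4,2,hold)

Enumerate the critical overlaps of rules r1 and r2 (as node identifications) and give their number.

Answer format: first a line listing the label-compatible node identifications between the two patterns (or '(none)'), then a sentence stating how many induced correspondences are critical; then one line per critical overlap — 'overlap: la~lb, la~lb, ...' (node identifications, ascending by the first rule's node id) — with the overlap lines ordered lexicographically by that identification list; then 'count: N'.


label-compatible node identifications between L(r1) and L(r2): 1~1, 1~2, 1~3, 2~1, 2~2, 2~3, 3~4, 4~4
6 of the induced correspondences are critical overlaps of r1 and r2.
overlap: 1~1, 2~2, 3~4
overlap: 1~1, 2~3, 3~4
overlap: 1~1, 3~4
overlap: 1~2, 2~1, 4~4
overlap: 1~3, 2~1, 4~4
overlap: 2~1, 4~4
count: 6


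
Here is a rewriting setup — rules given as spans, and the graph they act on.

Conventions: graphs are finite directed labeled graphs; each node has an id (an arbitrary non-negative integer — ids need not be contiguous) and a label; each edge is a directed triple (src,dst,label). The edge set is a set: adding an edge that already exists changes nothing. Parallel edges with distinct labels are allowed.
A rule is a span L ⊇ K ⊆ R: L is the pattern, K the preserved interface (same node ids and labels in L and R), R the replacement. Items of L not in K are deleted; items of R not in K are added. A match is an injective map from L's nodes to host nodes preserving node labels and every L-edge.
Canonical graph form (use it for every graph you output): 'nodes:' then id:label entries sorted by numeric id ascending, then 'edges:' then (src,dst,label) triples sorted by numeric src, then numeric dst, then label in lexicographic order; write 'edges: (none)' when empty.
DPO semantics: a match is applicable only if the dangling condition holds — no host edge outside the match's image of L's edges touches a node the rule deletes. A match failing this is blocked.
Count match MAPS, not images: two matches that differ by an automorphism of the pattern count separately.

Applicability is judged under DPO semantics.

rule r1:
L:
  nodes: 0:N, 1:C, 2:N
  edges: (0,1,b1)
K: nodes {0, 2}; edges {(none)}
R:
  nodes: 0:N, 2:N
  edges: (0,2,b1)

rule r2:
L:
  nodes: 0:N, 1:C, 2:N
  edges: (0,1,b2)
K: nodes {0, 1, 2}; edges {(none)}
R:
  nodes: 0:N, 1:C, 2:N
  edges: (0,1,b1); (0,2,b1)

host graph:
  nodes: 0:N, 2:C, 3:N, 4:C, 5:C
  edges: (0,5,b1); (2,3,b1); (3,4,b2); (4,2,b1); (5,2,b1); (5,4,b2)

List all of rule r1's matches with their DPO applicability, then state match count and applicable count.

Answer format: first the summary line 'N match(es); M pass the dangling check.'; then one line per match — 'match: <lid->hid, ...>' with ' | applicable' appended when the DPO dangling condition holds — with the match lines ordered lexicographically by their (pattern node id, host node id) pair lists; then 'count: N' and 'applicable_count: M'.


1 match(es); 0 pass the dangling check.
match: 0->0, 1->5, 2->3
count: 1
applicable_count: 0


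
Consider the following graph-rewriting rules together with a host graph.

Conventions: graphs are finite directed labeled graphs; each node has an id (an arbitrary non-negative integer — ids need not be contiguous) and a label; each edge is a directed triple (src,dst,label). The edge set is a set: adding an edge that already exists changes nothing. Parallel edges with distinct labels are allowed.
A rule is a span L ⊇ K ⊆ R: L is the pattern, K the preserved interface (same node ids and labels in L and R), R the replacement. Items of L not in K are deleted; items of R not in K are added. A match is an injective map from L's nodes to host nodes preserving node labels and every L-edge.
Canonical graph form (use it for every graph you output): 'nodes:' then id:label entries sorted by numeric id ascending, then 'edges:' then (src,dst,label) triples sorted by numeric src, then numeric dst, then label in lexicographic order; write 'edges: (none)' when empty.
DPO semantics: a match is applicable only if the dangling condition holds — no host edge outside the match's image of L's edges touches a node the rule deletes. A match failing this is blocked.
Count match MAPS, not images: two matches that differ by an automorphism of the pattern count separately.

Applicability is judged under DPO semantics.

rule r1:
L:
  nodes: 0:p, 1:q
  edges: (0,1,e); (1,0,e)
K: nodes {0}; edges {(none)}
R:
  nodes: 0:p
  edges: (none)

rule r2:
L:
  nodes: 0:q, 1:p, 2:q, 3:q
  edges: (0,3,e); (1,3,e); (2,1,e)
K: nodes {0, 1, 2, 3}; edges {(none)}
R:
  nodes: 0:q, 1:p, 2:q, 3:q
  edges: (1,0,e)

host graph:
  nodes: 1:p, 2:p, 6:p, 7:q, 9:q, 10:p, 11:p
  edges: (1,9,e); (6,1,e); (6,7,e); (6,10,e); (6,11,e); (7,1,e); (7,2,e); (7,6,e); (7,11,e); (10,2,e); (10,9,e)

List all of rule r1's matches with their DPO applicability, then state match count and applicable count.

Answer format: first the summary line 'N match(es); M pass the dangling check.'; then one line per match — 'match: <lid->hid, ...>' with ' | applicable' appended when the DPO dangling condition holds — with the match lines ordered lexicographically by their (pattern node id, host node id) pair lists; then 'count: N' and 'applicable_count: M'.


1 match(es); 0 pass the dangling check.
match: 0->6, 1->7
count: 1
applicable_count: 0


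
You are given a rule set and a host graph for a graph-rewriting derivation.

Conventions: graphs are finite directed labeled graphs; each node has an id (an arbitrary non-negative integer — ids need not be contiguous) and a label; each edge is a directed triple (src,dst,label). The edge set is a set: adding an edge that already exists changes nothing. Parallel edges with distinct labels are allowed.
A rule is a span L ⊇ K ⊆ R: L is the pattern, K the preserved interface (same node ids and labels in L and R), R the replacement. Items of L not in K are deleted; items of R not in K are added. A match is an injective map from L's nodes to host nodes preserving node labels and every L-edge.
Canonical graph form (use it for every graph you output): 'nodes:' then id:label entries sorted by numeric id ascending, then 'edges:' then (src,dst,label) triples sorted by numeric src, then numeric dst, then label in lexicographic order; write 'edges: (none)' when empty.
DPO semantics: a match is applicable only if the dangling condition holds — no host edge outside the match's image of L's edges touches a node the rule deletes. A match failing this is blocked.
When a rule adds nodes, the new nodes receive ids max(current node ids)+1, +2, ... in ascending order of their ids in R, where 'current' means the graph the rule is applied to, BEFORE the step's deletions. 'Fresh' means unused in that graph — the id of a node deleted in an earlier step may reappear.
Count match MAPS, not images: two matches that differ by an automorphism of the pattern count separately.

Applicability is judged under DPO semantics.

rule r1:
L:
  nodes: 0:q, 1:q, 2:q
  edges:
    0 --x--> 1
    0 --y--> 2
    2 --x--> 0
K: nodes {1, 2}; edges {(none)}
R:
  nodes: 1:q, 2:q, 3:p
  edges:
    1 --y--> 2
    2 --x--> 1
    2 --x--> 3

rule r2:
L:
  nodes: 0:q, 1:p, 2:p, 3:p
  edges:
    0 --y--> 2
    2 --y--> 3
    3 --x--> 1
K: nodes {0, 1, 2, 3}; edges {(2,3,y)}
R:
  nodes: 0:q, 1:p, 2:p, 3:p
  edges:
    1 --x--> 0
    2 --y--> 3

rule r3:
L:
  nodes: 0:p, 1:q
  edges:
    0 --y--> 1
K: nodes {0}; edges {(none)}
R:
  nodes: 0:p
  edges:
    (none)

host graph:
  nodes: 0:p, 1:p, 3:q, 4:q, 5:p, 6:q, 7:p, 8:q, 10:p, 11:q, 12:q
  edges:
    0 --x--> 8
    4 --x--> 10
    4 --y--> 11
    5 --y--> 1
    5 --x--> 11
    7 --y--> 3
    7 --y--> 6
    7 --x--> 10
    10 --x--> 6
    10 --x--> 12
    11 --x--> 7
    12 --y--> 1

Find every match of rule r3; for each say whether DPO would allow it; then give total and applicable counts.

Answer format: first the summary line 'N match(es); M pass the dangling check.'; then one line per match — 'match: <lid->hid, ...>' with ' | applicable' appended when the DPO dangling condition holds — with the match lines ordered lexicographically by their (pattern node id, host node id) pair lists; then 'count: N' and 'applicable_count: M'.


2 match(es); 1 pass the dangling check.
match: 0->7, 1->3 | applicable
match: 0->7, 1->6
count: 2
applicable_count: 1
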